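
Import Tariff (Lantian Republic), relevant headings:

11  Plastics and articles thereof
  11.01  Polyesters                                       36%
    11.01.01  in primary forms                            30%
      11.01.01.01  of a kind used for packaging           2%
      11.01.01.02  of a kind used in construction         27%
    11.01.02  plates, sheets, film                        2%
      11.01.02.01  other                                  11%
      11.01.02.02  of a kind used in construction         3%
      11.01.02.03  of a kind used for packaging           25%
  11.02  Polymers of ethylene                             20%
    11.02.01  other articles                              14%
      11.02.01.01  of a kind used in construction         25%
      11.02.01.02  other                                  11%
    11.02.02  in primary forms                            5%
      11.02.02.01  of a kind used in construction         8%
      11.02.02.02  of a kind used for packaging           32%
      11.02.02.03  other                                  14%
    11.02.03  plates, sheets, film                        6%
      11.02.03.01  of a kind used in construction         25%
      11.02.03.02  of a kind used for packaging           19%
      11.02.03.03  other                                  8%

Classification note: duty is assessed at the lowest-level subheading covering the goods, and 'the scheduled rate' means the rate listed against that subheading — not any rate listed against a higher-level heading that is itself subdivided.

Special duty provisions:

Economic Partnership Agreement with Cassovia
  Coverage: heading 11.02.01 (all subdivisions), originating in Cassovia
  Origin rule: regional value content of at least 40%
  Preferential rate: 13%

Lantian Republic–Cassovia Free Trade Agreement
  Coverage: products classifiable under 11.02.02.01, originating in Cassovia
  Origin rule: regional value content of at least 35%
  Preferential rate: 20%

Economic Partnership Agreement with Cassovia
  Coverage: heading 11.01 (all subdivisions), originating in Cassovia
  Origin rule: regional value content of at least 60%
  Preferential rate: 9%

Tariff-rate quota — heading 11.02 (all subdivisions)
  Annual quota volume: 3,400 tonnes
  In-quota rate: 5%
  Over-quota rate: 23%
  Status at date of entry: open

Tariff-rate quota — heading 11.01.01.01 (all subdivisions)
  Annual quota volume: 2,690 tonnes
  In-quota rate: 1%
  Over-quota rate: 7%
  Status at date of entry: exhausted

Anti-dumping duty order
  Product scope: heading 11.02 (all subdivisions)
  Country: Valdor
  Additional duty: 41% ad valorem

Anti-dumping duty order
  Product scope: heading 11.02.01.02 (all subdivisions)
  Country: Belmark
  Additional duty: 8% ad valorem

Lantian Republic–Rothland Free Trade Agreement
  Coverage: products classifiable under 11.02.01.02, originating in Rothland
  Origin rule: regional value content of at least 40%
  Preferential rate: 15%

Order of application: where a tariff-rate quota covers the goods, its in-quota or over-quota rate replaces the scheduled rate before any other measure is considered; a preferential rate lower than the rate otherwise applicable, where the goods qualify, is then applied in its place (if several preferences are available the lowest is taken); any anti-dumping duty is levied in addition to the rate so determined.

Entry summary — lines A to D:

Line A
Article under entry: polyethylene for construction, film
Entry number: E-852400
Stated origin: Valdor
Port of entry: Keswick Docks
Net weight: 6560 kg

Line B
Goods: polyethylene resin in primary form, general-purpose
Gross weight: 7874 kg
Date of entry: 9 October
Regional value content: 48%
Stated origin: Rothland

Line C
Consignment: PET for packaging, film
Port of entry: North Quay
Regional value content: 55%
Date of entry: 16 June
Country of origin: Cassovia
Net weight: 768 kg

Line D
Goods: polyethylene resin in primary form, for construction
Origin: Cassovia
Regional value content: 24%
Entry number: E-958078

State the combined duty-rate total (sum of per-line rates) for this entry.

Line A: polyethylene → 11.02; film → 11.02.03; for construction → 11.02.03.01. Scheduled 25%. quota on 11.02 open → in-quota 5%; anti-dumping (Valdor, 11.02): +41%; total 5% + 41% = 46%. → 46%.
Line B: polyethylene → 11.02; resin in primary form → 11.02.02; general-purpose → 11.02.02.03. Scheduled 14%. quota on 11.02 open → in-quota 5%; Rothland agreement on 11.02.01.02: 11.02.02.03 not covered. → 5%.
Line C: PET → 11.01; film → 11.01.02; for packaging → 11.01.02.03. Scheduled 25%. Cassovia agreement on 11.02.01: 11.01.02.03 not covered; Cassovia agreement on 11.02.02.01: 11.01.02.03 not covered; Cassovia agreement on 11.01: RVC < 60%. → 25%.
Line D: polyethylene → 11.02; resin in primary form → 11.02.02; for construction → 11.02.02.01. Scheduled 8%. quota on 11.02 open → in-quota 5%; Cassovia agreement on 11.02.01: 11.02.02.01 not covered; Cassovia agreement on 11.02.02.01: RVC < 35%; Cassovia agreement on 11.01: 11.02.02.01 not covered. → 5%.
Sum: 46% + 5% + 25% + 5% = 81%.

81%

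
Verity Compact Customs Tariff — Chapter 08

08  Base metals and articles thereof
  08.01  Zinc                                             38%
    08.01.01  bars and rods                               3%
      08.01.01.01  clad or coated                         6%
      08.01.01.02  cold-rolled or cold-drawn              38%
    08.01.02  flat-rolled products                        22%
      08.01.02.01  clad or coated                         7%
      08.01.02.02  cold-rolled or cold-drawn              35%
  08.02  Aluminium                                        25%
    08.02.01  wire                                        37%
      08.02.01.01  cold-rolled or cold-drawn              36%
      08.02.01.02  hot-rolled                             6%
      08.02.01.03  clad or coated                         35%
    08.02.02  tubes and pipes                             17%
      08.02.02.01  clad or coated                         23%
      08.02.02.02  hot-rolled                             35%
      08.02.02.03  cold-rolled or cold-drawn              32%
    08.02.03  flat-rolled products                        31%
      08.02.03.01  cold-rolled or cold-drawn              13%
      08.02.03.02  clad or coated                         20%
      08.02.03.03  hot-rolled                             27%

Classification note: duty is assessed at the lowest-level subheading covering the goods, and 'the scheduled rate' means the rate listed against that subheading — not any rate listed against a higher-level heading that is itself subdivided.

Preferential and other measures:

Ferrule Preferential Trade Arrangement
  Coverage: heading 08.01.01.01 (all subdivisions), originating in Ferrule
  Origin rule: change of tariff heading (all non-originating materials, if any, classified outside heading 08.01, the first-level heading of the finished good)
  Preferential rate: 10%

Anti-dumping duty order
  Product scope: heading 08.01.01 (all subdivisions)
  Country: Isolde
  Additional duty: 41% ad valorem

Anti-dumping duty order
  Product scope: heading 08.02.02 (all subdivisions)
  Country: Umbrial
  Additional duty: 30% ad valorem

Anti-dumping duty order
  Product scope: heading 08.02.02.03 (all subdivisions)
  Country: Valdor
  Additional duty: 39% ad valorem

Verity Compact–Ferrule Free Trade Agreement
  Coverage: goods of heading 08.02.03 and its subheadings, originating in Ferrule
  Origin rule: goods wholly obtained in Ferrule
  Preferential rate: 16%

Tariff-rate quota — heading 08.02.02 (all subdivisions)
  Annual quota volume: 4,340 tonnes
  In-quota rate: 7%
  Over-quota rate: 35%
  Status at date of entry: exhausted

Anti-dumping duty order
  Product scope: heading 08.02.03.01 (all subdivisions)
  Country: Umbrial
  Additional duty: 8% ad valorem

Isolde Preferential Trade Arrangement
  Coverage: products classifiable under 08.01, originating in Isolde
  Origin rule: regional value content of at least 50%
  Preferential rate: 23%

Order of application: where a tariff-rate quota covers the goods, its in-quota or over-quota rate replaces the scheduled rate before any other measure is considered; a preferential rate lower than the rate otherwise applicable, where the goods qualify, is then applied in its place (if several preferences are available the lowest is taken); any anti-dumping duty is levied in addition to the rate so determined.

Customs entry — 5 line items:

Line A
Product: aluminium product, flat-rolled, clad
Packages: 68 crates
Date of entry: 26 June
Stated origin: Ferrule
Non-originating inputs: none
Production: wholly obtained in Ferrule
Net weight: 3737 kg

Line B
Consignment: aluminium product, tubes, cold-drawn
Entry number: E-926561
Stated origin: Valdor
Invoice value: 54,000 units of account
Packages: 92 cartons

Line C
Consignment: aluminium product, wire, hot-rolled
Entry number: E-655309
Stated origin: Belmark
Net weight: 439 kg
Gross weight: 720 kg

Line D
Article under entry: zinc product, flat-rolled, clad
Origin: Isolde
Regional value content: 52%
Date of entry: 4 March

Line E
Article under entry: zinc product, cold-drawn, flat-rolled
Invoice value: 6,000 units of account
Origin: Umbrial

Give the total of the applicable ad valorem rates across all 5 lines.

Line A: aluminium → 08.02; flat-rolled → 08.02.03; clad → 08.02.03.02. Scheduled 20%. Ferrule agreement on 08.01.01.01: 08.02.03.02 not covered; Ferrule agreement on 08.02.03: wholly obtained → 16% available; preferential 16%. → 16%.
Line B: aluminium → 08.02; tubes → 08.02.02; cold-drawn → 08.02.02.03. Scheduled 32%. quota on 08.02.02 exhausted → over-quota 35%; anti-dumping (Valdor, 08.02.02.03): +39%; total 35% + 39% = 74%. → 74%.
Line C: aluminium → 08.02; wire → 08.02.01; hot-rolled → 08.02.01.02. Scheduled 6%. No special measure applies. → 6%.
Line D: zinc → 08.01; flat-rolled → 08.01.02; clad → 08.01.02.01. Scheduled 7%. Isolde agreement on 08.01: RVC ≥ 50% → 23% available; preference 23% not lower than 7% → no reduction. → 7%.
Line E: zinc → 08.01; flat-rolled → 08.01.02; cold-drawn → 08.01.02.02. Scheduled 35%. No special measure applies. → 35%.
Sum: 16% + 74% + 6% + 7% + 35% = 138%.

138%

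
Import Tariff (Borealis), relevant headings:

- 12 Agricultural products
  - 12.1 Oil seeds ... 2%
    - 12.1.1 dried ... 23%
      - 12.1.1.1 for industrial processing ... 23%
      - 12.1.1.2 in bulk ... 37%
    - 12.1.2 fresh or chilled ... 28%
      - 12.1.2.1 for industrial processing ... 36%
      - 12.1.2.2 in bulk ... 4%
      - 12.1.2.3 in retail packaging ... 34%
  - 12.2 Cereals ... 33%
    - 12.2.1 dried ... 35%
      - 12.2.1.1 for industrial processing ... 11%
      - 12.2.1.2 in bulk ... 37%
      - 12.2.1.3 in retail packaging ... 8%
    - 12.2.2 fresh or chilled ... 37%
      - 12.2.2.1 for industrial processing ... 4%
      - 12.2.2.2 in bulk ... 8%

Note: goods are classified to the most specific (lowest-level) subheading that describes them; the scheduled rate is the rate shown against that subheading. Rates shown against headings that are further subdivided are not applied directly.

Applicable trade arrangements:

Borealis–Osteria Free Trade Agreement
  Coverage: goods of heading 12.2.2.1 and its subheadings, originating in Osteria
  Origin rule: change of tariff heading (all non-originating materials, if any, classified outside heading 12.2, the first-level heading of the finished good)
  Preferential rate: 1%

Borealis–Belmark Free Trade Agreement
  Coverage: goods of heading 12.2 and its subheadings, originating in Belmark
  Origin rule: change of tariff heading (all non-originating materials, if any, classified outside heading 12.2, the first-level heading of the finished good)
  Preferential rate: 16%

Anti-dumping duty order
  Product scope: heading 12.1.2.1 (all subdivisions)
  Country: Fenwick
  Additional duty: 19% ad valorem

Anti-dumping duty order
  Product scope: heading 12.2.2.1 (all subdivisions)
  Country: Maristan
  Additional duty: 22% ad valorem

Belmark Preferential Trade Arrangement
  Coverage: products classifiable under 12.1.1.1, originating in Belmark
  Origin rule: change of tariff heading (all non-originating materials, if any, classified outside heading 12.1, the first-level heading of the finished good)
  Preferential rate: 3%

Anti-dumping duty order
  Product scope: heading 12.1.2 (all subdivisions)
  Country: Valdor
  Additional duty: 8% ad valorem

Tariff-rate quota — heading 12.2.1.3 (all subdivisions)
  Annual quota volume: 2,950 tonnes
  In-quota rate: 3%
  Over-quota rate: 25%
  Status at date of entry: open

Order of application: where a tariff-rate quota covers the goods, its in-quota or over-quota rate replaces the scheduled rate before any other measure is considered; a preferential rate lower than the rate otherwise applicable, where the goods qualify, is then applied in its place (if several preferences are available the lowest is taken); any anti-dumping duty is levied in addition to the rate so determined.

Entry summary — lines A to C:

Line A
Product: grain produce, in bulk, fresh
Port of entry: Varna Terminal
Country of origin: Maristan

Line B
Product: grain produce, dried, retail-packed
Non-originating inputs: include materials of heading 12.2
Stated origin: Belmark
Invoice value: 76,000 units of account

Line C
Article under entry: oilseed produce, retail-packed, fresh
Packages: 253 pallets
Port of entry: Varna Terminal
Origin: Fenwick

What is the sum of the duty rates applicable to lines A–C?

Line A: grain → 12.2; fresh → 12.2.2; in bulk → 12.2.2.2. Scheduled 8%. No special measure applies. → 8%.
Line B: grain → 12.2; dried → 12.2.1; retail-packed → 12.2.1.3. Scheduled 8%. quota on 12.2.1.3 open → in-quota 3%; Belmark agreement on 12.2: CTH not met; Belmark agreement on 12.1.1.1: 12.2.1.3 not covered. → 3%.
Line C: oilseed → 12.1; fresh → 12.1.2; retail-packed → 12.1.2.3. Scheduled 34%. No special measure applies. → 34%.
Sum: 8% + 3% + 34% = 45%.

45%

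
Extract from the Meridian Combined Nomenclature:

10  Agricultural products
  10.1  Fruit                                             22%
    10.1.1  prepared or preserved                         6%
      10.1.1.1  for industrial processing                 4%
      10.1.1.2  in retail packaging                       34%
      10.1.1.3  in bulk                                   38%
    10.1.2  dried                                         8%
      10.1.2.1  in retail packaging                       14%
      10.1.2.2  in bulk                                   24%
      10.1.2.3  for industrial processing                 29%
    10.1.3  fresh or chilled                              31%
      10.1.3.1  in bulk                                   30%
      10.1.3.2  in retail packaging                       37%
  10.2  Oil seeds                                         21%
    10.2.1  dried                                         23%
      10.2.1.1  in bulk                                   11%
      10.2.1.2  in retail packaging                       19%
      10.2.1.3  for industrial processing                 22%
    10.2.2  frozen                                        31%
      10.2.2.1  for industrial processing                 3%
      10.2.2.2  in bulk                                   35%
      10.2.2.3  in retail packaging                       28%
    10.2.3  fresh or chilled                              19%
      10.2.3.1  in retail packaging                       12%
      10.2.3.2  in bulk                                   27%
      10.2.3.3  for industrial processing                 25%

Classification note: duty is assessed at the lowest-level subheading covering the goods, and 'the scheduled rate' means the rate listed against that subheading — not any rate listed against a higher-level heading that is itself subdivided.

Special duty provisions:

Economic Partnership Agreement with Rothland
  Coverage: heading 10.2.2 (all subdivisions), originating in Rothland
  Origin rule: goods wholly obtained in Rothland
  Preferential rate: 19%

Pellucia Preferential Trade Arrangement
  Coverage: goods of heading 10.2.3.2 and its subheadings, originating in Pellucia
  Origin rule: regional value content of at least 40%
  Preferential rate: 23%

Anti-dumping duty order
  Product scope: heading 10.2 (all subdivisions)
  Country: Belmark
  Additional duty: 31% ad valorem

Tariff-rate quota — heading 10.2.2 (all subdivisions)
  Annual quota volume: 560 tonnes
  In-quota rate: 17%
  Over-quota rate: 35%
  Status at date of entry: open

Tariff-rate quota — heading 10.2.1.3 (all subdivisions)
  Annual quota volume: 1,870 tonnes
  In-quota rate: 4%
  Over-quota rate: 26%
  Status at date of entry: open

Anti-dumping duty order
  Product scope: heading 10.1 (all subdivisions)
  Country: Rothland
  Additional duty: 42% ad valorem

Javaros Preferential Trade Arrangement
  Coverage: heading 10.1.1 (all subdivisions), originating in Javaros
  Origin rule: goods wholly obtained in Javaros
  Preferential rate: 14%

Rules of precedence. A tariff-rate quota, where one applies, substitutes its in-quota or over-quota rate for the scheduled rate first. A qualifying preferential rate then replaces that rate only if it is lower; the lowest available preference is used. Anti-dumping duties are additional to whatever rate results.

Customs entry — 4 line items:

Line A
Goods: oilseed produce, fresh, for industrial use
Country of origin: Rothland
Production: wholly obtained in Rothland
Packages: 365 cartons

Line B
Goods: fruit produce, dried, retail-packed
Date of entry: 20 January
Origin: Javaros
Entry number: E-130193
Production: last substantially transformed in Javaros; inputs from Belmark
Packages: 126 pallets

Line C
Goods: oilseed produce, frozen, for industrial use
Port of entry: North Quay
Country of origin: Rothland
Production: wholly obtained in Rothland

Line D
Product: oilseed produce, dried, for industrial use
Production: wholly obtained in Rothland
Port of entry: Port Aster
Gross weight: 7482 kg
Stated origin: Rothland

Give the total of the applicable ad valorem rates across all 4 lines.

60%

Line A: oilseed → 10.2; fresh → 10.2.3; for industrial use → 10.2.3.3. Scheduled 25%. Rothland agreement on 10.2.2: 10.2.3.3 not covered. → 25%.
Line B: fruit → 10.1; dried → 10.1.2; retail-packed → 10.1.2.1. Scheduled 14%. Javaros agreement on 10.1.1: 10.1.2.1 not covered. → 14%.
Line C: oilseed → 10.2; frozen → 10.2.2; for industrial use → 10.2.2.1. Scheduled 3%. quota on 10.2.2 open → in-quota 17%; Rothland agreement on 10.2.2: wholly obtained → 19% available; preference 19% not lower than 17% → no reduction. → 17%.
Line D: oilseed → 10.2; dried → 10.2.1; for industrial use → 10.2.1.3. Scheduled 22%. quota on 10.2.1.3 open → in-quota 4%; Rothland agreement on 10.2.2: 10.2.1.3 not covered. → 4%.
Sum: 25% + 14% + 17% + 4% = 60%.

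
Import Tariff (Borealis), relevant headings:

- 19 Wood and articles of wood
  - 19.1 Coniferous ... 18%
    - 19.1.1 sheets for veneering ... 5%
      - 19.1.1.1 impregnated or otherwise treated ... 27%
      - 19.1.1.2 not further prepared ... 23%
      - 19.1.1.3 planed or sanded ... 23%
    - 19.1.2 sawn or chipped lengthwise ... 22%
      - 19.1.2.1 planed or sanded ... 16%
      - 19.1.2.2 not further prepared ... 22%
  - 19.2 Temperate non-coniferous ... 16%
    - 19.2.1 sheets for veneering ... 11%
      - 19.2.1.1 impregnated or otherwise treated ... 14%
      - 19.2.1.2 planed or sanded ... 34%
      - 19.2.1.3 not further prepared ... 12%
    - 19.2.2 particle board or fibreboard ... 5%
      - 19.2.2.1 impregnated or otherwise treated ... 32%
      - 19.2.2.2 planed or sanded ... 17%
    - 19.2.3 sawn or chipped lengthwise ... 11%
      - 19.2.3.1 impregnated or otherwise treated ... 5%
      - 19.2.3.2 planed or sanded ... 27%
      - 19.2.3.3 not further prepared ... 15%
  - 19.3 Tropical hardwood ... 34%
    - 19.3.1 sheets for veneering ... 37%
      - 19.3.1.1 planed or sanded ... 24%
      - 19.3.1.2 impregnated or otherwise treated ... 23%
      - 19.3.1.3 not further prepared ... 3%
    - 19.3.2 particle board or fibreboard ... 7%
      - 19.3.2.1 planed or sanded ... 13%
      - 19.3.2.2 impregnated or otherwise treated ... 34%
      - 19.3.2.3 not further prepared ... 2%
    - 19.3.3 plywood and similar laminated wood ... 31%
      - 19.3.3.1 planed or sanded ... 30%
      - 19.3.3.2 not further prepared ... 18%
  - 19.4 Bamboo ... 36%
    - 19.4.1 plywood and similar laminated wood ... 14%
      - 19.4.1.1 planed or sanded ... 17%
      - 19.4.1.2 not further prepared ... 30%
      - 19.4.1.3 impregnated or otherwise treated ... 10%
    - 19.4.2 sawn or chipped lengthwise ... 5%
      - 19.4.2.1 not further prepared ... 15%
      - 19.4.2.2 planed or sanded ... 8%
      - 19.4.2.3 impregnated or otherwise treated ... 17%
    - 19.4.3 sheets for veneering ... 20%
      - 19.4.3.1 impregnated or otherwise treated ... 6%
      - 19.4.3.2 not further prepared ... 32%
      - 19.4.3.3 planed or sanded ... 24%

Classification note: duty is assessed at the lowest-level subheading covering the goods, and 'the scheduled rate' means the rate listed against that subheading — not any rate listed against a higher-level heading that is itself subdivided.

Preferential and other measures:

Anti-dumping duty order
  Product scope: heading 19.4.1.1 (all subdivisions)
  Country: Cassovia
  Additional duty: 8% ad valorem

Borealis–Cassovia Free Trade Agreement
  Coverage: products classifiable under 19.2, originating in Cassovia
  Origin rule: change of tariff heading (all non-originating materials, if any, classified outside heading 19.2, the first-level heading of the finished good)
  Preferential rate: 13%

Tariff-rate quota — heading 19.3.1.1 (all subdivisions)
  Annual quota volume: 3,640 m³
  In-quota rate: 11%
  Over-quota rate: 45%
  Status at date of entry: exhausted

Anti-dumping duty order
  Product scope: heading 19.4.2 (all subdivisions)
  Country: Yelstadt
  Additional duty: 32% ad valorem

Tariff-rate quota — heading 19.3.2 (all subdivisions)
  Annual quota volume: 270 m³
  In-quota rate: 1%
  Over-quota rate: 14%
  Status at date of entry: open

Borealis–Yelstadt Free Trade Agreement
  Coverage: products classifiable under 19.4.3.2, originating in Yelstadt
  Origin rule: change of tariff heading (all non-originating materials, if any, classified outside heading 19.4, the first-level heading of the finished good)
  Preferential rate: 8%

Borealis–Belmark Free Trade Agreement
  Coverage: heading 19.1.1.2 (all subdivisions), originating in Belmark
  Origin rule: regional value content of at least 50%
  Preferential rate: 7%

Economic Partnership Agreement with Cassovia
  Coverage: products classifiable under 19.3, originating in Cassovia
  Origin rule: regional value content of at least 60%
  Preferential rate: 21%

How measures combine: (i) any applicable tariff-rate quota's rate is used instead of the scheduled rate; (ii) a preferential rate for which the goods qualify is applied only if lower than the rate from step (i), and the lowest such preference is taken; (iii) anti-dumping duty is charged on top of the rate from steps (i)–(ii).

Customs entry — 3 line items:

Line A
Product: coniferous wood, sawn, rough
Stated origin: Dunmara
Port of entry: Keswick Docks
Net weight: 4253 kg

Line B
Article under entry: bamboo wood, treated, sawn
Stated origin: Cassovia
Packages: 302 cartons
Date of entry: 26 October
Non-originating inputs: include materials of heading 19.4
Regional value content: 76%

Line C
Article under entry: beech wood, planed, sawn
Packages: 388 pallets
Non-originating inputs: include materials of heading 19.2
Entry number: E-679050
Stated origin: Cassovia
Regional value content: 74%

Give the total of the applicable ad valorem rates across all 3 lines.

Line A: coniferous → 19.1; sawn → 19.1.2; rough → 19.1.2.2. Scheduled 22%. No special measure applies. → 22%.
Line B: bamboo → 19.4; sawn → 19.4.2; treated → 19.4.2.3. Scheduled 17%. Cassovia agreement on 19.2: 19.4.2.3 not covered; Cassovia agreement on 19.3: 19.4.2.3 not covered. → 17%.
Line C: beech → 19.2; sawn → 19.2.3; planed → 19.2.3.2. Scheduled 27%. Cassovia agreement on 19.2: CTH not met; Cassovia agreement on 19.3: 19.2.3.2 not covered. → 27%.
Sum: 22% + 17% + 27% = 66%.

66%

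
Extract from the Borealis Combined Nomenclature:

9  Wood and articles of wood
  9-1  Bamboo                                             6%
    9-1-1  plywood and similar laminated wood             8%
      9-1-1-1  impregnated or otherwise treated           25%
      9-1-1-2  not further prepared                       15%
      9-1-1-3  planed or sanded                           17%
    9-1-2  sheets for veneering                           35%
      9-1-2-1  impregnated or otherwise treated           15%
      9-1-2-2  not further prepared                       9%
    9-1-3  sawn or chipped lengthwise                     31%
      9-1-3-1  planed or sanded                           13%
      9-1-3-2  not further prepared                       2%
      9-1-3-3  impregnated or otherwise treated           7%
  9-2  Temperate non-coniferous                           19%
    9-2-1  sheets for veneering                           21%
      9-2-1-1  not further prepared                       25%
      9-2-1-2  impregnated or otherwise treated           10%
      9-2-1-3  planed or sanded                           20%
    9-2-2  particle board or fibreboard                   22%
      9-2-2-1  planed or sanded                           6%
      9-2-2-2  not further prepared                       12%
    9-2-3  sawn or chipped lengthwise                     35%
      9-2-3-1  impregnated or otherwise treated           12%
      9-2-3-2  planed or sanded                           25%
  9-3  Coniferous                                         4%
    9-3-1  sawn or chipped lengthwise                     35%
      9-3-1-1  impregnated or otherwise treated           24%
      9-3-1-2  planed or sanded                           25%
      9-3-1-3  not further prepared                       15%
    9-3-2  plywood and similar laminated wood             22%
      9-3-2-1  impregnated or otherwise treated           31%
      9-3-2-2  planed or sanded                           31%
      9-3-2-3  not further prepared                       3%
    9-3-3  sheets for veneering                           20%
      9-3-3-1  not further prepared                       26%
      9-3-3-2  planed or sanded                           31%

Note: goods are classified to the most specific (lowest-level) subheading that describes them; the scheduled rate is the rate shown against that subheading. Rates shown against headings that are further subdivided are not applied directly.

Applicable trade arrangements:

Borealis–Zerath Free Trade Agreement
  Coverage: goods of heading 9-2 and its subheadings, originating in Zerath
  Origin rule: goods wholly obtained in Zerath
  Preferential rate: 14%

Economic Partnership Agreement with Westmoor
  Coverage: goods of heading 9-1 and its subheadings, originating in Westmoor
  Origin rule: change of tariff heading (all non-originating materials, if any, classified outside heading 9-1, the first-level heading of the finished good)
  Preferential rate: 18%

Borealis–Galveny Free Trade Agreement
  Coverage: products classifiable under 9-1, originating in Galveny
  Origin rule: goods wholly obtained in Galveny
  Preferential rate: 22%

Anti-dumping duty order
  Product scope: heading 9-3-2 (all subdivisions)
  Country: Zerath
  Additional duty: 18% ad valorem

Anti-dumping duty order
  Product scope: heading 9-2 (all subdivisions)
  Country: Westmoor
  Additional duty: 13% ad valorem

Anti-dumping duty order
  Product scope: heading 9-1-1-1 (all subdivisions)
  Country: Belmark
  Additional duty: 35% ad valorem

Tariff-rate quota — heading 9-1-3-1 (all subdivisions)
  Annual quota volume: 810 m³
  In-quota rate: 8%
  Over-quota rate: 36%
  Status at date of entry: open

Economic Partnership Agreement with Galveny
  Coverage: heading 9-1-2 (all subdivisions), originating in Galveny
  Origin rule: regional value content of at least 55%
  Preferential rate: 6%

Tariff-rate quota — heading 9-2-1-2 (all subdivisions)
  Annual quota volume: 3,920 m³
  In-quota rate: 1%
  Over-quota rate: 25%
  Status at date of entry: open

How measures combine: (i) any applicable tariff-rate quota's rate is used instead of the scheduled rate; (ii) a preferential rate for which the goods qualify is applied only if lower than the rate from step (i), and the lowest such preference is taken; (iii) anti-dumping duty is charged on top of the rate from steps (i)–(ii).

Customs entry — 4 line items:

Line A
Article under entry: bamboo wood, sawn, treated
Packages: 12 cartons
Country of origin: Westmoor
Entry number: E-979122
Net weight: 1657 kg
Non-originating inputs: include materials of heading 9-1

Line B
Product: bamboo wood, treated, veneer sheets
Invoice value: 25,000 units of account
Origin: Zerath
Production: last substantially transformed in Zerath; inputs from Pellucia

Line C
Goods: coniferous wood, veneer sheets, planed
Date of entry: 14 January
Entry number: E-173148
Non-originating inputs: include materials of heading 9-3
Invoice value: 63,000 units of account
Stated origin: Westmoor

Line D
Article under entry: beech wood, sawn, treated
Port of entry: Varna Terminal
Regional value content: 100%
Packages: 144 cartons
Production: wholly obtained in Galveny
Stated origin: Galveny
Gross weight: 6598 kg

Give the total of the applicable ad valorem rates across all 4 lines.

65%

Line A: bamboo → 9-1; sawn → 9-1-3; treated → 9-1-3-3. Scheduled 7%. Westmoor agreement on 9-1: CTH not met. → 7%.
Line B: bamboo → 9-1; veneer sheets → 9-1-2; treated → 9-1-2-1. Scheduled 15%. Zerath agreement on 9-2: 9-1-2-1 not covered. → 15%.
Line C: coniferous → 9-3; veneer sheets → 9-3-3; planed → 9-3-3-2. Scheduled 31%. Westmoor agreement on 9-1: 9-3-3-2 not covered. → 31%.
Line D: beech → 9-2; sawn → 9-2-3; treated → 9-2-3-1. Scheduled 12%. Galveny agreement on 9-1: 9-2-3-1 not covered; Galveny agreement on 9-1-2: 9-2-3-1 not covered. → 12%.
Sum: 7% + 15% + 31% + 12% = 65%.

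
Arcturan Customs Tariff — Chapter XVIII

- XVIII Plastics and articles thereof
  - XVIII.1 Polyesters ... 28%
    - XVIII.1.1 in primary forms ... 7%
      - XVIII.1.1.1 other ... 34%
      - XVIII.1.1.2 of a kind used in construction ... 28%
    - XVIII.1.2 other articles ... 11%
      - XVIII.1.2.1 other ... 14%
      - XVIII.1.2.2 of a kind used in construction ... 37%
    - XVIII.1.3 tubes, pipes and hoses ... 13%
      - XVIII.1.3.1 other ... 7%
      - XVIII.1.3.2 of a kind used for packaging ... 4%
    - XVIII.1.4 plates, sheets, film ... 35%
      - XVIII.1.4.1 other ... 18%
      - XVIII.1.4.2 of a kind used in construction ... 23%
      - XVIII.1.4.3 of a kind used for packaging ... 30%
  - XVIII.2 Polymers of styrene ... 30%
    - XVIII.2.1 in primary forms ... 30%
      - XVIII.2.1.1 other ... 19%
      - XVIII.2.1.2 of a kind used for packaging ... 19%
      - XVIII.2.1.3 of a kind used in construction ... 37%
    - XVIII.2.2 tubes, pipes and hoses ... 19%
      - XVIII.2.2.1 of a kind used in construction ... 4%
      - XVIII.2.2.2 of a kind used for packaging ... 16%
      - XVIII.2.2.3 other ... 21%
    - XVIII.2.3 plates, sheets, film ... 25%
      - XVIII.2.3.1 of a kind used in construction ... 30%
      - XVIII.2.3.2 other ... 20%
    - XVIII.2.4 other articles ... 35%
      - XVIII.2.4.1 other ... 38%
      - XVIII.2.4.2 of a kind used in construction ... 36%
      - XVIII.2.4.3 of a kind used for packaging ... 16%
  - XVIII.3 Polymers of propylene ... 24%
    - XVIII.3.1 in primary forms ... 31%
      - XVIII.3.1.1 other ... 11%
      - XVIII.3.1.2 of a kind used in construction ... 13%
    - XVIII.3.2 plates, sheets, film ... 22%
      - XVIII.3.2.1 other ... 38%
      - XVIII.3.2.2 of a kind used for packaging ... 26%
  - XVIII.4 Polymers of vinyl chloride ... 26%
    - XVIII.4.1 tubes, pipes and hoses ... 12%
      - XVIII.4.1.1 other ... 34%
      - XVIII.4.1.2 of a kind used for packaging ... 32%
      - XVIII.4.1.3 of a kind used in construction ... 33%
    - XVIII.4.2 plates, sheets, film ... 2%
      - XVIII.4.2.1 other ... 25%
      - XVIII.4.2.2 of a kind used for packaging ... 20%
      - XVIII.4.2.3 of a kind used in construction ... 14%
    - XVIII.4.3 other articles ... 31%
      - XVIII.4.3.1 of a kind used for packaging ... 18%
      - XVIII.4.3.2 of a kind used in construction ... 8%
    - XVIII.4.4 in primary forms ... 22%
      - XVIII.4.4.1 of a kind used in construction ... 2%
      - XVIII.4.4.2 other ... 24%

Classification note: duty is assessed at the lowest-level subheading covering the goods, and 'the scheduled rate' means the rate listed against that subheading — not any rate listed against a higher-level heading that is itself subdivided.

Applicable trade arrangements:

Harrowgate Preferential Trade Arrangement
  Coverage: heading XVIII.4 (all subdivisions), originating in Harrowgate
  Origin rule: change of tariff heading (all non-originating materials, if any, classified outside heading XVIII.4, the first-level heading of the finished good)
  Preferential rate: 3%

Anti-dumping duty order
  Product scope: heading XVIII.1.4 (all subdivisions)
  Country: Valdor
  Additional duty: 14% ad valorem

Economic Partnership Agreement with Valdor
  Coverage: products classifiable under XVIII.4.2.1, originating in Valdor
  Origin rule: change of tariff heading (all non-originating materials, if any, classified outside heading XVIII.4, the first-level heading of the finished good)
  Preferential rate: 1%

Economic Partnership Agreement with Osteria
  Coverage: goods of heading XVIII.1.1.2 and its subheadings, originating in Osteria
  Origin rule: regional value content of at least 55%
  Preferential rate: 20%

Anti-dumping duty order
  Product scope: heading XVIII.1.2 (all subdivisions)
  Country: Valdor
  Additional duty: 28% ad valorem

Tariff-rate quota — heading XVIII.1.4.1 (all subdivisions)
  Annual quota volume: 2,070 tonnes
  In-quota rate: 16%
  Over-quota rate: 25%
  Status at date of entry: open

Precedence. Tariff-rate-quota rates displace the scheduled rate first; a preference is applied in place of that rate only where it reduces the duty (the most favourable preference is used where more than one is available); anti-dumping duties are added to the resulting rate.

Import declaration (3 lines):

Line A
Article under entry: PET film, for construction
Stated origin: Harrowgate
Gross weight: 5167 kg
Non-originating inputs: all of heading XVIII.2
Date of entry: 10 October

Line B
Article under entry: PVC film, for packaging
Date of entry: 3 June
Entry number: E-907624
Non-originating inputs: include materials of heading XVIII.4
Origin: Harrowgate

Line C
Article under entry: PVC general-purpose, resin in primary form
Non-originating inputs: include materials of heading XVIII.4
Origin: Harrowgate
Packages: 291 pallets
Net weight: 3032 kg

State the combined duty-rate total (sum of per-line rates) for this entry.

67%

Line A: PET → XVIII.1; film → XVIII.1.4; for construction → XVIII.1.4.2. Scheduled 23%. Harrowgate agreement on XVIII.4: XVIII.1.4.2 not covered. → 23%.
Line B: PVC → XVIII.4; film → XVIII.4.2; for packaging → XVIII.4.2.2. Scheduled 20%. Harrowgate agreement on XVIII.4: CTH not met. → 20%.
Line C: PVC → XVIII.4; resin in primary form → XVIII.4.4; general-purpose → XVIII.4.4.2. Scheduled 24%. Harrowgate agreement on XVIII.4: CTH not met. → 24%.
Sum: 23% + 20% + 24% = 67%.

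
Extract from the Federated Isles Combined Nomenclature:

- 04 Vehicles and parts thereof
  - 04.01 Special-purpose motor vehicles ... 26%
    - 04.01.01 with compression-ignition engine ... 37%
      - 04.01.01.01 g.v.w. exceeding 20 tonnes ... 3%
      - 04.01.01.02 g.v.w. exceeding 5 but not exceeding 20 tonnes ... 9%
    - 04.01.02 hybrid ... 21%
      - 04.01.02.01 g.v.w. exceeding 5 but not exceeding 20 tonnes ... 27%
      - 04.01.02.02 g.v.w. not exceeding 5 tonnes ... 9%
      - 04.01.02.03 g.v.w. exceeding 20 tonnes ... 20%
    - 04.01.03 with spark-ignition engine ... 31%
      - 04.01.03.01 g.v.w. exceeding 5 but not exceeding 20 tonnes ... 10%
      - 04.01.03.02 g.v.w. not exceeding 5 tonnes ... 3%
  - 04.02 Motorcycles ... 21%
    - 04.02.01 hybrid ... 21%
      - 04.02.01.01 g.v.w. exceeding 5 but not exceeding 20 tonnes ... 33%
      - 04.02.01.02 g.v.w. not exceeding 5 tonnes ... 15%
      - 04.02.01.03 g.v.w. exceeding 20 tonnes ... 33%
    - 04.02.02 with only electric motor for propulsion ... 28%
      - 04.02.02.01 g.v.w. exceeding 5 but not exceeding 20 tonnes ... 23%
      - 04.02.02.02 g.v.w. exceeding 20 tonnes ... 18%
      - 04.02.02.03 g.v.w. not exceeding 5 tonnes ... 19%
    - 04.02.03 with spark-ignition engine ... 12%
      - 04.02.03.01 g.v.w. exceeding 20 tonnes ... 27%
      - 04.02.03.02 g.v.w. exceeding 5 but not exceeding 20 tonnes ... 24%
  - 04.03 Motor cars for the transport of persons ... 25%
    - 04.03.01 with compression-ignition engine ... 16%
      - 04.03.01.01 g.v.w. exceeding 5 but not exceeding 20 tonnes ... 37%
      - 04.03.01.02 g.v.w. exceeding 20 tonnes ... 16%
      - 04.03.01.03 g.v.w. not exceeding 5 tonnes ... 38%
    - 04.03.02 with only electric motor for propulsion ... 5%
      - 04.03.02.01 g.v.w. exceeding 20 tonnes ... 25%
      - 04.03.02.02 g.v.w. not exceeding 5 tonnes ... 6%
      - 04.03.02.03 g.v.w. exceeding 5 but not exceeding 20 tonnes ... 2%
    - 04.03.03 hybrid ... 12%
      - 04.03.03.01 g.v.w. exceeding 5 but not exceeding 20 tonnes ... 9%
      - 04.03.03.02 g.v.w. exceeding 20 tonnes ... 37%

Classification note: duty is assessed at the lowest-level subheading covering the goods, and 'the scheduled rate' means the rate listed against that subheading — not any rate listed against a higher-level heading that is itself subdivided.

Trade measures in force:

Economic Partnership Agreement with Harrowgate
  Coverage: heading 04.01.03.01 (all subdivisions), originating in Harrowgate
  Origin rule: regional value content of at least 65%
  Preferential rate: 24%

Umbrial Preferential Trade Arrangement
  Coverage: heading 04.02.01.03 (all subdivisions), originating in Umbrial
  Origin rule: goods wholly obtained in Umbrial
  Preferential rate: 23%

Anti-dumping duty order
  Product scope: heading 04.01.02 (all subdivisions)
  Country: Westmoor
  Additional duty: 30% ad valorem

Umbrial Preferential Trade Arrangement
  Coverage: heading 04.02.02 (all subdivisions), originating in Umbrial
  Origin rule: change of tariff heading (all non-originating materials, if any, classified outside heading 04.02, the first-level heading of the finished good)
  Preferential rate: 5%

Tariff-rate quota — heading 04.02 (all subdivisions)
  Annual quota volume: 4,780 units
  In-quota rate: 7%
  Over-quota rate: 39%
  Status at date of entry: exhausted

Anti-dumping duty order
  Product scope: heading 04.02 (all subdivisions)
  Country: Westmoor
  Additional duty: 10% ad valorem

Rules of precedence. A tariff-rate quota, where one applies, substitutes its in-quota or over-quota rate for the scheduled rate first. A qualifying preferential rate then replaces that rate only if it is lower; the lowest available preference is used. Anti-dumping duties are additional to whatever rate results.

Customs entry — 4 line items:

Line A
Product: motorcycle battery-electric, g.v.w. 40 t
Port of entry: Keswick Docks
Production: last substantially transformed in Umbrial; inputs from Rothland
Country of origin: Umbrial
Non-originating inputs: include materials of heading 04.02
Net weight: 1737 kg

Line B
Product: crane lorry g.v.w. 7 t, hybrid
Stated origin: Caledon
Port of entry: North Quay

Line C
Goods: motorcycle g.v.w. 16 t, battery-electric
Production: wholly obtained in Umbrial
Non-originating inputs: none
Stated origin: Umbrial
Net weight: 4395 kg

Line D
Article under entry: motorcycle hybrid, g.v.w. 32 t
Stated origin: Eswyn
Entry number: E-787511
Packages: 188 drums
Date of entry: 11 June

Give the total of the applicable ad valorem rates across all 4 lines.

Line A: motorcycle → 04.02; battery-electric → 04.02.02; g.v.w. 40 t → 04.02.02.02. Scheduled 18%. quota on 04.02 exhausted → over-quota 39%; Umbrial agreement on 04.02.01.03: 04.02.02.02 not covered; Umbrial agreement on 04.02.02: CTH not met. → 39%.
Line B: crane lorry → 04.01; hybrid → 04.01.02; g.v.w. 7 t → 04.01.02.01. Scheduled 27%. No special measure applies. → 27%.
Line C: motorcycle → 04.02; battery-electric → 04.02.02; g.v.w. 16 t → 04.02.02.01. Scheduled 23%. quota on 04.02 exhausted → over-quota 39%; Umbrial agreement on 04.02.01.03: 04.02.02.01 not covered; Umbrial agreement on 04.02.02: CTH met → 5% available; preferential 5%. → 5%.
Line D: motorcycle → 04.02; hybrid → 04.02.01; g.v.w. 32 t → 04.02.01.03. Scheduled 33%. quota on 04.02 exhausted → over-quota 39%. → 39%.
Sum: 39% + 27% + 5% + 39% = 110%.

110%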